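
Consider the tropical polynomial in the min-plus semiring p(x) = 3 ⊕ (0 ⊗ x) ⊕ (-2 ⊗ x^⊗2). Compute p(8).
p(8) = 3

A tropical monomial a ⊗ x^⊗i evaluates to a + i · x. Evaluating each term at x = 8:
  Term 0 contributes 3 + 0 · 8 = 3
  Term 1 contributes 0 + 1 · 8 = 8
  Term 2 contributes -2 + 2 · 8 = 14
p(8) = ⊕ of these = min[3, 8, 14] = 3.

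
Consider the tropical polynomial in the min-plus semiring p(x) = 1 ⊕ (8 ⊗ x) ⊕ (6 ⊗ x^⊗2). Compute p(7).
p(7) = 1

A tropical monomial a ⊗ x^⊗i evaluates to a + i · x. Evaluating each term at x = 7:
  Term 0 contributes 1 + 0 · 7 = 1
  Term 1 contributes 8 + 1 · 7 = 15
  Term 2 contributes 6 + 2 · 7 = 20
p(7) = ⊕ of these = min[1, 15, 20] = 1.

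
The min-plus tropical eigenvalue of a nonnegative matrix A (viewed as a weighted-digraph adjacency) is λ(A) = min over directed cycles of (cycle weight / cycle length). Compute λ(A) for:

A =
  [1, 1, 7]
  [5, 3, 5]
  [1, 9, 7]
λ(A) = 1

Enumerate directed cycles and compute their means (weight / length). Sample:
  cycle 0 → 0: weight = 1, length = 1, mean = 1/1 ≈ 1.000
  cycle 1 → 1: weight = 3, length = 1, mean = 3/1 ≈ 3.000
  cycle 2 → 2: weight = 7, length = 1, mean = 7/1 ≈ 7.000
  cycle 0 → 1 → 0: weight = 6, length = 2, mean = 6/2 ≈ 3.000
  cycle 0 → 2 → 0: weight = 8, length = 2, mean = 8/2 ≈ 4.000
  cycle 1 → 0 → 1: weight = 6, length = 2, mean = 6/2 ≈ 3.000
Minimum mean = 1.000, attained e.g. along the cycle 0 → 0 with weight 1 and length 1. So λ(A) = 1/1 = 1.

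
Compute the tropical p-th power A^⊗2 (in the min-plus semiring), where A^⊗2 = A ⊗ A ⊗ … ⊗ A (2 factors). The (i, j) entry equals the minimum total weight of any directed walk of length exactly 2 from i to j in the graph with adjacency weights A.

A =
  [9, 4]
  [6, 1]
A^⊗2 =
  [10, 5]
  [7, 2]

Each entry (A^⊗2)_ij equals the minimum over all length-2 walks i = v_0 → v_1 → … → v_2 = j of Σ_t A[v_t][v_{t+1}]. For example, for (i, j) = (0, 1) we minimise over 2 possible intermediate vertex sequences; the minimum is 5, attained along the walk 0 → 1 → 1.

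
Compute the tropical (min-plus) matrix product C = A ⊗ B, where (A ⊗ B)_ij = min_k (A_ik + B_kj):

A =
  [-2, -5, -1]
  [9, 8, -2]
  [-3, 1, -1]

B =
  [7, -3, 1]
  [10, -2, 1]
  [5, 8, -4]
A ⊗ B =
  [4, -7, -5]
  [3, 6, -6]
  [4, -6, -5]

Apply the min-plus product entry-by-entry:
  C[0][0] = min over k of (A[0][0] + B[0][0] = -2 + 7 = 5, A[0][1] + B[1][0] = -5 + 10 = 5, A[0][2] + B[2][0] = -1 + 5 = 4) = 4 (attained at k = 2)
  C[0][1] = min over k of (A[0][0] + B[0][1] = -2 + -3 = -5, A[0][1] + B[1][1] = -5 + -2 = -7, A[0][2] + B[2][1] = -1 + 8 = 7) = -7 (attained at k = 1)
  C[0][2] = min over k of (A[0][0] + B[0][2] = -2 + 1 = -1, A[0][1] + B[1][2] = -5 + 1 = -4, A[0][2] + B[2][2] = -1 + -4 = -5) = -5 (attained at k = 2)
  C[1][0] = min over k of (A[1][0] + B[0][0] = 9 + 7 = 16, A[1][1] + B[1][0] = 8 + 10 = 18, A[1][2] + B[2][0] = -2 + 5 = 3) = 3 (attained at k = 2)
  C[1][1] = min over k of (A[1][0] + B[0][1] = 9 + -3 = 6, A[1][1] + B[1][1] = 8 + -2 = 6, A[1][2] + B[2][1] = -2 + 8 = 6) = 6 (attained at k = 0)
  C[1][2] = min over k of (A[1][0] + B[0][2] = 9 + 1 = 10, A[1][1] + B[1][2] = 8 + 1 = 9, A[1][2] + B[2][2] = -2 + -4 = -6) = -6 (attained at k = 2)
  C[2][0] = min over k of (A[2][0] + B[0][0] = -3 + 7 = 4, A[2][1] + B[1][0] = 1 + 10 = 11, A[2][2] + B[2][0] = -1 + 5 = 4) = 4 (attained at k = 0)
  C[2][1] = min over k of (A[2][0] + B[0][1] = -3 + -3 = -6, A[2][1] + B[1][1] = 1 + -2 = -1, A[2][2] + B[2][1] = -1 + 8 = 7) = -6 (attained at k = 0)
  C[2][2] = min over k of (A[2][0] + B[0][2] = -3 + 1 = -2, A[2][1] + B[1][2] = 1 + 1 = 2, A[2][2] + B[2][2] = -1 + -4 = -5) = -5 (attained at k = 2)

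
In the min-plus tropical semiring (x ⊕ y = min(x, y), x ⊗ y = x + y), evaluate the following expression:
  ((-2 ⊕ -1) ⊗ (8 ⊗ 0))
((-2 ⊕ -1) ⊗ (8 ⊗ 0)) = 6

Expand innermost to outermost. Recall ⊕ takes the minimum of its arguments and ⊗ takes their sum. Working out the expression ((-2 ⊕ -1) ⊗ (8 ⊗ 0)) gives 6.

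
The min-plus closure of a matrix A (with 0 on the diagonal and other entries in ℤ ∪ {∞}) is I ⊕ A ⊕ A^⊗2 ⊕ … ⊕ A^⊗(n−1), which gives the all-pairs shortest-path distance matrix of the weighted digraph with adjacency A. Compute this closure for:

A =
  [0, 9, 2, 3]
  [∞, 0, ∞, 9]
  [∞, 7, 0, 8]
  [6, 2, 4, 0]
Closure =
  [0, 5, 2, 3]
  [15, 0, 13, 9]
  [14, 7, 0, 8]
  [6, 2, 4, 0]

This is the Floyd-Warshall all-pairs shortest-path computation. For each intermediate vertex k = 0, 1, …, 3, update dist[i][j] ← min(dist[i][j], dist[i][k] + dist[k][j]). The final matrix gives, for each (i, j), the minimum total weight of any directed path from i to j (possibly empty when i = j).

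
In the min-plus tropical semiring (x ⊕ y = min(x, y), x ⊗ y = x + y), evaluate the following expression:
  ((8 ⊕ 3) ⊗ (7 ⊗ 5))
((8 ⊕ 3) ⊗ (7 ⊗ 5)) = 15

Expand innermost to outermost. Recall ⊕ takes the minimum of its arguments and ⊗ takes their sum. Working out the expression ((8 ⊕ 3) ⊗ (7 ⊗ 5)) gives 15.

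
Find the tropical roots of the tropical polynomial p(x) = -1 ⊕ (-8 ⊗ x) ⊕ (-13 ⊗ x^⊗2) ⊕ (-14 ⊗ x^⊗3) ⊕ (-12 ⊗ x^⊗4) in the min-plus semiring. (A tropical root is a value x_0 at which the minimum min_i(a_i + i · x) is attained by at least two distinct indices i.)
Roots: {-2, 1, 5, 7}

Each tropical root is a break point of the lower envelope of the lines y = a_i + i · x (there are 5 lines, with slopes 0, 1, ..., 4). Only the lines that attain the minimum somewhere contribute to roots; other lines are dominated. Here the surviving (envelope) indices are i = 4, i = 3, i = 2, i = 1, i = 0.
Intersections between consecutive envelope lines give the roots: for adjacent envelope indices i < j the intersection is x = (a_i − a_j) / (j − i). Reading off the sorted break points: {-2, 1, 5, 7}.
Verification: at each break x_0, at least two indices attain the minimum of min_i(a_i + i · x_0).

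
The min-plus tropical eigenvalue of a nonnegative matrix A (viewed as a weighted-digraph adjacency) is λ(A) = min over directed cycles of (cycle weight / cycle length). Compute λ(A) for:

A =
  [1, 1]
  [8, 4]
λ(A) = 1

Enumerate directed cycles and compute their means (weight / length). Sample:
  cycle 0 → 0: weight = 1, length = 1, mean = 1/1 ≈ 1.000
  cycle 1 → 1: weight = 4, length = 1, mean = 4/1 ≈ 4.000
  cycle 0 → 1 → 0: weight = 9, length = 2, mean = 9/2 ≈ 4.500
  cycle 1 → 0 → 1: weight = 9, length = 2, mean = 9/2 ≈ 4.500
Minimum mean = 1.000, attained e.g. along the cycle 0 → 0 with weight 1 and length 1. So λ(A) = 1/1 = 1.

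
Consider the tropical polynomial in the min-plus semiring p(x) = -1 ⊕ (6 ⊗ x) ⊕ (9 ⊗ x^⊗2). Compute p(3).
p(3) = -1

A tropical monomial a ⊗ x^⊗i evaluates to a + i · x. Evaluating each term at x = 3:
  Term 0 contributes -1 + 0 · 3 = -1
  Term 1 contributes 6 + 1 · 3 = 9
  Term 2 contributes 9 + 2 · 3 = 15
p(3) = ⊕ of these = min[-1, 9, 15] = -1.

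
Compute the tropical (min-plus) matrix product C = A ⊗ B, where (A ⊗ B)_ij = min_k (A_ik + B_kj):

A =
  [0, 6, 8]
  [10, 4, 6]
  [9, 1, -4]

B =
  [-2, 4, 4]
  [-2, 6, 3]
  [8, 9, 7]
A ⊗ B =
  [-2, 4, 4]
  [2, 10, 7]
  [-1, 5, 3]

Apply the min-plus product entry-by-entry:
  C[0][0] = min over k of (A[0][0] + B[0][0] = 0 + -2 = -2, A[0][1] + B[1][0] = 6 + -2 = 4, A[0][2] + B[2][0] = 8 + 8 = 16) = -2 (attained at k = 0)
  C[0][1] = min over k of (A[0][0] + B[0][1] = 0 + 4 = 4, A[0][1] + B[1][1] = 6 + 6 = 12, A[0][2] + B[2][1] = 8 + 9 = 17) = 4 (attained at k = 0)
  C[0][2] = min over k of (A[0][0] + B[0][2] = 0 + 4 = 4, A[0][1] + B[1][2] = 6 + 3 = 9, A[0][2] + B[2][2] = 8 + 7 = 15) = 4 (attained at k = 0)
  C[1][0] = min over k of (A[1][0] + B[0][0] = 10 + -2 = 8, A[1][1] + B[1][0] = 4 + -2 = 2, A[1][2] + B[2][0] = 6 + 8 = 14) = 2 (attained at k = 1)
  C[1][1] = min over k of (A[1][0] + B[0][1] = 10 + 4 = 14, A[1][1] + B[1][1] = 4 + 6 = 10, A[1][2] + B[2][1] = 6 + 9 = 15) = 10 (attained at k = 1)
  C[1][2] = min over k of (A[1][0] + B[0][2] = 10 + 4 = 14, A[1][1] + B[1][2] = 4 + 3 = 7, A[1][2] + B[2][2] = 6 + 7 = 13) = 7 (attained at k = 1)
  C[2][0] = min over k of (A[2][0] + B[0][0] = 9 + -2 = 7, A[2][1] + B[1][0] = 1 + -2 = -1, A[2][2] + B[2][0] = -4 + 8 = 4) = -1 (attained at k = 1)
  C[2][1] = min over k of (A[2][0] + B[0][1] = 9 + 4 = 13, A[2][1] + B[1][1] = 1 + 6 = 7, A[2][2] + B[2][1] = -4 + 9 = 5) = 5 (attained at k = 2)
  C[2][2] = min over k of (A[2][0] + B[0][2] = 9 + 4 = 13, A[2][1] + B[1][2] = 1 + 3 = 4, A[2][2] + B[2][2] = -4 + 7 = 3) = 3 (attained at k = 2)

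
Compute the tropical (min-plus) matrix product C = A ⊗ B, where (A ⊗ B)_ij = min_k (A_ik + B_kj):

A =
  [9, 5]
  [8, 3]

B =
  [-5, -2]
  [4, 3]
A ⊗ B =
  [4, 7]
  [3, 6]

Apply the min-plus product entry-by-entry:
  C[0][0] = min over k of (A[0][0] + B[0][0] = 9 + -5 = 4, A[0][1] + B[1][0] = 5 + 4 = 9) = 4 (attained at k = 0)
  C[0][1] = min over k of (A[0][0] + B[0][1] = 9 + -2 = 7, A[0][1] + B[1][1] = 5 + 3 = 8) = 7 (attained at k = 0)
  C[1][0] = min over k of (A[1][0] + B[0][0] = 8 + -5 = 3, A[1][1] + B[1][0] = 3 + 4 = 7) = 3 (attained at k = 0)
  C[1][1] = min over k of (A[1][0] + B[0][1] = 8 + -2 = 6, A[1][1] + B[1][1] = 3 + 3 = 6) = 6 (attained at k = 0)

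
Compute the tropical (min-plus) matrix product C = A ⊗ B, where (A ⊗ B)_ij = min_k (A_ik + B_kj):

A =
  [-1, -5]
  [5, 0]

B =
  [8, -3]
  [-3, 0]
A ⊗ B =
  [-8, -5]
  [-3, 0]

Apply the min-plus product entry-by-entry:
  C[0][0] = min over k of (A[0][0] + B[0][0] = -1 + 8 = 7, A[0][1] + B[1][0] = -5 + -3 = -8) = -8 (attained at k = 1)
  C[0][1] = min over k of (A[0][0] + B[0][1] = -1 + -3 = -4, A[0][1] + B[1][1] = -5 + 0 = -5) = -5 (attained at k = 1)
  C[1][0] = min over k of (A[1][0] + B[0][0] = 5 + 8 = 13, A[1][1] + B[1][0] = 0 + -3 = -3) = -3 (attained at k = 1)
  C[1][1] = min over k of (A[1][0] + B[0][1] = 5 + -3 = 2, A[1][1] + B[1][1] = 0 + 0 = 0) = 0 (attained at k = 1)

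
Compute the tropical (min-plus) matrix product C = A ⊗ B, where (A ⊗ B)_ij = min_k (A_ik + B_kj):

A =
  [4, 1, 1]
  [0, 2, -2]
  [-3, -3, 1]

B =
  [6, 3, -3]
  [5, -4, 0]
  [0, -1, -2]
A ⊗ B =
  [1, -3, -1]
  [-2, -3, -4]
  [1, -7, -6]

Apply the min-plus product entry-by-entry:
  C[0][0] = min over k of (A[0][0] + B[0][0] = 4 + 6 = 10, A[0][1] + B[1][0] = 1 + 5 = 6, A[0][2] + B[2][0] = 1 + 0 = 1) = 1 (attained at k = 2)
  C[0][1] = min over k of (A[0][0] + B[0][1] = 4 + 3 = 7, A[0][1] + B[1][1] = 1 + -4 = -3, A[0][2] + B[2][1] = 1 + -1 = 0) = -3 (attained at k = 1)
  C[0][2] = min over k of (A[0][0] + B[0][2] = 4 + -3 = 1, A[0][1] + B[1][2] = 1 + 0 = 1, A[0][2] + B[2][2] = 1 + -2 = -1) = -1 (attained at k = 2)
  C[1][0] = min over k of (A[1][0] + B[0][0] = 0 + 6 = 6, A[1][1] + B[1][0] = 2 + 5 = 7, A[1][2] + B[2][0] = -2 + 0 = -2) = -2 (attained at k = 2)
  C[1][1] = min over k of (A[1][0] + B[0][1] = 0 + 3 = 3, A[1][1] + B[1][1] = 2 + -4 = -2, A[1][2] + B[2][1] = -2 + -1 = -3) = -3 (attained at k = 2)
  C[1][2] = min over k of (A[1][0] + B[0][2] = 0 + -3 = -3, A[1][1] + B[1][2] = 2 + 0 = 2, A[1][2] + B[2][2] = -2 + -2 = -4) = -4 (attained at k = 2)
  C[2][0] = min over k of (A[2][0] + B[0][0] = -3 + 6 = 3, A[2][1] + B[1][0] = -3 + 5 = 2, A[2][2] + B[2][0] = 1 + 0 = 1) = 1 (attained at k = 2)
  C[2][1] = min over k of (A[2][0] + B[0][1] = -3 + 3 = 0, A[2][1] + B[1][1] = -3 + -4 = -7, A[2][2] + B[2][1] = 1 + -1 = 0) = -7 (attained at k = 1)
  C[2][2] = min over k of (A[2][0] + B[0][2] = -3 + -3 = -6, A[2][1] + B[1][2] = -3 + 0 = -3, A[2][2] + B[2][2] = 1 + -2 = -1) = -6 (attained at k = 0)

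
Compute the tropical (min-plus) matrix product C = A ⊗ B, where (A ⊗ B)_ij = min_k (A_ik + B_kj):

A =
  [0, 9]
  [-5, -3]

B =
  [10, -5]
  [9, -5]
A ⊗ B =
  [10, -5]
  [5, -10]

Apply the min-plus product entry-by-entry:
  C[0][0] = min over k of (A[0][0] + B[0][0] = 0 + 10 = 10, A[0][1] + B[1][0] = 9 + 9 = 18) = 10 (attained at k = 0)
  C[0][1] = min over k of (A[0][0] + B[0][1] = 0 + -5 = -5, A[0][1] + B[1][1] = 9 + -5 = 4) = -5 (attained at k = 0)
  C[1][0] = min over k of (A[1][0] + B[0][0] = -5 + 10 = 5, A[1][1] + B[1][0] = -3 + 9 = 6) = 5 (attained at k = 0)
  C[1][1] = min over k of (A[1][0] + B[0][1] = -5 + -5 = -10, A[1][1] + B[1][1] = -3 + -5 = -8) = -10 (attained at k = 0)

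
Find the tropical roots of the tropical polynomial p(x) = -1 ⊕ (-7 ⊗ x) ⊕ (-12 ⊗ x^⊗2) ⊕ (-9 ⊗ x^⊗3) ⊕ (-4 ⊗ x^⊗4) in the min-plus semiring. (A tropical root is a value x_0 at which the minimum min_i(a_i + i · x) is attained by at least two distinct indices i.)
Roots: {-5, -3, 5, 6}

Each tropical root is a break point of the lower envelope of the lines y = a_i + i · x (there are 5 lines, with slopes 0, 1, ..., 4). Only the lines that attain the minimum somewhere contribute to roots; other lines are dominated. Here the surviving (envelope) indices are i = 4, i = 3, i = 2, i = 1, i = 0.
Intersections between consecutive envelope lines give the roots: for adjacent envelope indices i < j the intersection is x = (a_i − a_j) / (j − i). Reading off the sorted break points: {-5, -3, 5, 6}.
Verification: at each break x_0, at least two indices attain the minimum of min_i(a_i + i · x_0).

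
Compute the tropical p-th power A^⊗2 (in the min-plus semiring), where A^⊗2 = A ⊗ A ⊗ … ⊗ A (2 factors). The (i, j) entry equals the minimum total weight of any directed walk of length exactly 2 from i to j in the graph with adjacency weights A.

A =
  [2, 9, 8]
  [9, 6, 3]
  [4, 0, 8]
A^⊗2 =
  [4, 8, 10]
  [7, 3, 9]
  [6, 6, 3]

Each entry (A^⊗2)_ij equals the minimum over all length-2 walks i = v_0 → v_1 → … → v_2 = j of Σ_t A[v_t][v_{t+1}]. For example, for (i, j) = (0, 2) we minimise over 3 possible intermediate vertex sequences; the minimum is 10, attained along the walk 0 → 0 → 2.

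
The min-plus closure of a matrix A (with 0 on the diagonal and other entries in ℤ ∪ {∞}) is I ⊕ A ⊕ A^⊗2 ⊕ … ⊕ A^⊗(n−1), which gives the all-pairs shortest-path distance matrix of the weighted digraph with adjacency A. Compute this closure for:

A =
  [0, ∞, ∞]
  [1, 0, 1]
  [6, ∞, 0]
Closure =
  [0, ∞, ∞]
  [1, 0, 1]
  [6, ∞, 0]

This is the Floyd-Warshall all-pairs shortest-path computation. For each intermediate vertex k = 0, 1, …, 2, update dist[i][j] ← min(dist[i][j], dist[i][k] + dist[k][j]). The final matrix gives, for each (i, j), the minimum total weight of any directed path from i to j (possibly empty when i = j).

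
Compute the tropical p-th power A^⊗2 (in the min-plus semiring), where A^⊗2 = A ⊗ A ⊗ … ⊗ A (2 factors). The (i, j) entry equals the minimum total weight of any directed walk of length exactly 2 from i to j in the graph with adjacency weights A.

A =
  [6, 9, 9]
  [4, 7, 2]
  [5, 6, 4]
A^⊗2 =
  [12, 15, 11]
  [7, 8, 6]
  [9, 10, 8]

Each entry (A^⊗2)_ij equals the minimum over all length-2 walks i = v_0 → v_1 → … → v_2 = j of Σ_t A[v_t][v_{t+1}]. For example, for (i, j) = (0, 2) we minimise over 3 possible intermediate vertex sequences; the minimum is 11, attained along the walk 0 → 1 → 2.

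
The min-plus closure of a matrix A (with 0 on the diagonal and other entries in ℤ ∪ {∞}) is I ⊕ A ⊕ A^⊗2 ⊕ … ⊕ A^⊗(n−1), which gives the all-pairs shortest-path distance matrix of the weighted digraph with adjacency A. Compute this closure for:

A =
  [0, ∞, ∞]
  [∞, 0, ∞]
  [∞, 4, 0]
Closure =
  [0, ∞, ∞]
  [∞, 0, ∞]
  [∞, 4, 0]

This is the Floyd-Warshall all-pairs shortest-path computation. For each intermediate vertex k = 0, 1, …, 2, update dist[i][j] ← min(dist[i][j], dist[i][k] + dist[k][j]). The final matrix gives, for each (i, j), the minimum total weight of any directed path from i to j (possibly empty when i = j).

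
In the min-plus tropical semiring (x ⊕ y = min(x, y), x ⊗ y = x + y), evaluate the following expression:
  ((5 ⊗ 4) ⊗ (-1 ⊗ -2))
((5 ⊗ 4) ⊗ (-1 ⊗ -2)) = 6

Expand innermost to outermost. Recall ⊕ takes the minimum of its arguments and ⊗ takes their sum. Working out the expression ((5 ⊗ 4) ⊗ (-1 ⊗ -2)) gives 6.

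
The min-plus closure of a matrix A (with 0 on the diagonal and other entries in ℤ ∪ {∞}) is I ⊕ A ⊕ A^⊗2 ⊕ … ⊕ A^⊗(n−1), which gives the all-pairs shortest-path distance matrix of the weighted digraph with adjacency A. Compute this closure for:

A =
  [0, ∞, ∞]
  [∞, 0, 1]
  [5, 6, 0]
Closure =
  [0, ∞, ∞]
  [6, 0, 1]
  [5, 6, 0]

This is the Floyd-Warshall all-pairs shortest-path computation. For each intermediate vertex k = 0, 1, …, 2, update dist[i][j] ← min(dist[i][j], dist[i][k] + dist[k][j]). The final matrix gives, for each (i, j), the minimum total weight of any directed path from i to j (possibly empty when i = j).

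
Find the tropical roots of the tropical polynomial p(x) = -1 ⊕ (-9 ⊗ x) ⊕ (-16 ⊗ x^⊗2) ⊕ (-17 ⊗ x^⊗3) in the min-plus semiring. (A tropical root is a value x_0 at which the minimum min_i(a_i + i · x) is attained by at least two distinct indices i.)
Roots: {1, 7, 8}

Each tropical root is a break point of the lower envelope of the lines y = a_i + i · x (there are 4 lines, with slopes 0, 1, ..., 3). Only the lines that attain the minimum somewhere contribute to roots; other lines are dominated. Here the surviving (envelope) indices are i = 3, i = 2, i = 1, i = 0.
Intersections between consecutive envelope lines give the roots: for adjacent envelope indices i < j the intersection is x = (a_i − a_j) / (j − i). Reading off the sorted break points: {1, 7, 8}.
Verification: at each break x_0, at least two indices attain the minimum of min_i(a_i + i · x_0).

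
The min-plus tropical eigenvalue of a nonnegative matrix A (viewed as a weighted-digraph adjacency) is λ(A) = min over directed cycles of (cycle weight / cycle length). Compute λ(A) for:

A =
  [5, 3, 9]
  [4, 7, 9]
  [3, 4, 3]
λ(A) = 3

Enumerate directed cycles and compute their means (weight / length). Sample:
  cycle 0 → 0: weight = 5, length = 1, mean = 5/1 ≈ 5.000
  cycle 1 → 1: weight = 7, length = 1, mean = 7/1 ≈ 7.000
  cycle 2 → 2: weight = 3, length = 1, mean = 3/1 ≈ 3.000
  cycle 0 → 1 → 0: weight = 7, length = 2, mean = 7/2 ≈ 3.500
  cycle 0 → 2 → 0: weight = 12, length = 2, mean = 12/2 ≈ 6.000
  cycle 1 → 0 → 1: weight = 7, length = 2, mean = 7/2 ≈ 3.500
Minimum mean = 3.000, attained e.g. along the cycle 2 → 2 with weight 3 and length 1. So λ(A) = 3/1 = 3.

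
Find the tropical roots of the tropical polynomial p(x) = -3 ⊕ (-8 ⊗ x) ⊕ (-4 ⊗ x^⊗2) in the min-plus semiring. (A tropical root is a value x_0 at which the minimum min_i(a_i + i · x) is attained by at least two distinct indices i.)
Roots: {-4, 5}

Each tropical root is a break point of the lower envelope of the lines y = a_i + i · x (there are 3 lines, with slopes 0, 1, ..., 2). Only the lines that attain the minimum somewhere contribute to roots; other lines are dominated. Here the surviving (envelope) indices are i = 2, i = 1, i = 0.
Intersections between consecutive envelope lines give the roots: for adjacent envelope indices i < j the intersection is x = (a_i − a_j) / (j − i). Reading off the sorted break points: {-4, 5}.
Verification: at each break x_0, at least two indices attain the minimum of min_i(a_i + i · x_0).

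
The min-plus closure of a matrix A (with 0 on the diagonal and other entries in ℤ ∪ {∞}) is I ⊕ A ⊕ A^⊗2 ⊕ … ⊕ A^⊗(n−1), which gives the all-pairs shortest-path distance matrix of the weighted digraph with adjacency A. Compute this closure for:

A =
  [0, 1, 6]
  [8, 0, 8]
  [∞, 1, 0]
Closure =
  [0, 1, 6]
  [8, 0, 8]
  [9, 1, 0]

This is the Floyd-Warshall all-pairs shortest-path computation. For each intermediate vertex k = 0, 1, …, 2, update dist[i][j] ← min(dist[i][j], dist[i][k] + dist[k][j]). The final matrix gives, for each (i, j), the minimum total weight of any directed path from i to j (possibly empty when i = j).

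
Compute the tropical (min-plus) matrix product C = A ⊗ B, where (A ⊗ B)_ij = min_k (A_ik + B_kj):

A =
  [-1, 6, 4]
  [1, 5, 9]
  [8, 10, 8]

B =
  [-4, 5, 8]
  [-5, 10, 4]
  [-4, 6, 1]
A ⊗ B =
  [-5, 4, 5]
  [-3, 6, 9]
  [4, 13, 9]

Apply the min-plus product entry-by-entry:
  C[0][0] = min over k of (A[0][0] + B[0][0] = -1 + -4 = -5, A[0][1] + B[1][0] = 6 + -5 = 1, A[0][2] + B[2][0] = 4 + -4 = 0) = -5 (attained at k = 0)
  C[0][1] = min over k of (A[0][0] + B[0][1] = -1 + 5 = 4, A[0][1] + B[1][1] = 6 + 10 = 16, A[0][2] + B[2][1] = 4 + 6 = 10) = 4 (attained at k = 0)
  C[0][2] = min over k of (A[0][0] + B[0][2] = -1 + 8 = 7, A[0][1] + B[1][2] = 6 + 4 = 10, A[0][2] + B[2][2] = 4 + 1 = 5) = 5 (attained at k = 2)
  C[1][0] = min over k of (A[1][0] + B[0][0] = 1 + -4 = -3, A[1][1] + B[1][0] = 5 + -5 = 0, A[1][2] + B[2][0] = 9 + -4 = 5) = -3 (attained at k = 0)
  C[1][1] = min over k of (A[1][0] + B[0][1] = 1 + 5 = 6, A[1][1] + B[1][1] = 5 + 10 = 15, A[1][2] + B[2][1] = 9 + 6 = 15) = 6 (attained at k = 0)
  C[1][2] = min over k of (A[1][0] + B[0][2] = 1 + 8 = 9, A[1][1] + B[1][2] = 5 + 4 = 9, A[1][2] + B[2][2] = 9 + 1 = 10) = 9 (attained at k = 0)
  C[2][0] = min over k of (A[2][0] + B[0][0] = 8 + -4 = 4, A[2][1] + B[1][0] = 10 + -5 = 5, A[2][2] + B[2][0] = 8 + -4 = 4) = 4 (attained at k = 0)
  C[2][1] = min over k of (A[2][0] + B[0][1] = 8 + 5 = 13, A[2][1] + B[1][1] = 10 + 10 = 20, A[2][2] + B[2][1] = 8 + 6 = 14) = 13 (attained at k = 0)
  C[2][2] = min over k of (A[2][0] + B[0][2] = 8 + 8 = 16, A[2][1] + B[1][2] = 10 + 4 = 14, A[2][2] + B[2][2] = 8 + 1 = 9) = 9 (attained at k = 2)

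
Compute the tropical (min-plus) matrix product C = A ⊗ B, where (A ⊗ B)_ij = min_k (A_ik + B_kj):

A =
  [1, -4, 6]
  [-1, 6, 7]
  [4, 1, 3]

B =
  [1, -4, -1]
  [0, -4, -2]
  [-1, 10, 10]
A ⊗ B =
  [-4, -8, -6]
  [0, -5, -2]
  [1, -3, -1]

Apply the min-plus product entry-by-entry:
  C[0][0] = min over k of (A[0][0] + B[0][0] = 1 + 1 = 2, A[0][1] + B[1][0] = -4 + 0 = -4, A[0][2] + B[2][0] = 6 + -1 = 5) = -4 (attained at k = 1)
  C[0][1] = min over k of (A[0][0] + B[0][1] = 1 + -4 = -3, A[0][1] + B[1][1] = -4 + -4 = -8, A[0][2] + B[2][1] = 6 + 10 = 16) = -8 (attained at k = 1)
  C[0][2] = min over k of (A[0][0] + B[0][2] = 1 + -1 = 0, A[0][1] + B[1][2] = -4 + -2 = -6, A[0][2] + B[2][2] = 6 + 10 = 16) = -6 (attained at k = 1)
  C[1][0] = min over k of (A[1][0] + B[0][0] = -1 + 1 = 0, A[1][1] + B[1][0] = 6 + 0 = 6, A[1][2] + B[2][0] = 7 + -1 = 6) = 0 (attained at k = 0)
  C[1][1] = min over k of (A[1][0] + B[0][1] = -1 + -4 = -5, A[1][1] + B[1][1] = 6 + -4 = 2, A[1][2] + B[2][1] = 7 + 10 = 17) = -5 (attained at k = 0)
  C[1][2] = min over k of (A[1][0] + B[0][2] = -1 + -1 = -2, A[1][1] + B[1][2] = 6 + -2 = 4, A[1][2] + B[2][2] = 7 + 10 = 17) = -2 (attained at k = 0)
  C[2][0] = min over k of (A[2][0] + B[0][0] = 4 + 1 = 5, A[2][1] + B[1][0] = 1 + 0 = 1, A[2][2] + B[2][0] = 3 + -1 = 2) = 1 (attained at k = 1)
  C[2][1] = min over k of (A[2][0] + B[0][1] = 4 + -4 = 0, A[2][1] + B[1][1] = 1 + -4 = -3, A[2][2] + B[2][1] = 3 + 10 = 13) = -3 (attained at k = 1)
  C[2][2] = min over k of (A[2][0] + B[0][2] = 4 + -1 = 3, A[2][1] + B[1][2] = 1 + -2 = -1, A[2][2] + B[2][2] = 3 + 10 = 13) = -1 (attained at k = 1)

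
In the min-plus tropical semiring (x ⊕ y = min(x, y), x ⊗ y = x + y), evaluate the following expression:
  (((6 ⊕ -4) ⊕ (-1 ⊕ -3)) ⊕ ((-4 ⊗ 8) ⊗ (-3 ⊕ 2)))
(((6 ⊕ -4) ⊕ (-1 ⊕ -3)) ⊕ ((-4 ⊗ 8) ⊗ (-3 ⊕ 2))) = -4

Expand innermost to outermost. Recall ⊕ takes the minimum of its arguments and ⊗ takes their sum. Working out the expression (((6 ⊕ -4) ⊕ (-1 ⊕ -3)) ⊕ ((-4 ⊗ 8) ⊗ (-3 ⊕ 2))) gives -4.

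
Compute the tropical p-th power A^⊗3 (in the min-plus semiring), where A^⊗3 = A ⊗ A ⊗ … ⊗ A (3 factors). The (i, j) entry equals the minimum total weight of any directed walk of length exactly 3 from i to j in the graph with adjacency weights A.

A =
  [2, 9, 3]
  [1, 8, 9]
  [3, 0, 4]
A^⊗3 =
  [4, 5, 7]
  [5, 4, 6]
  [3, 6, 4]

Each entry (A^⊗3)_ij equals the minimum over all length-3 walks i = v_0 → v_1 → … → v_3 = j of Σ_t A[v_t][v_{t+1}]. For example, for (i, j) = (0, 2) we minimise over 9 possible intermediate vertex sequences; the minimum is 7, attained along the walk 0 → 0 → 0 → 2.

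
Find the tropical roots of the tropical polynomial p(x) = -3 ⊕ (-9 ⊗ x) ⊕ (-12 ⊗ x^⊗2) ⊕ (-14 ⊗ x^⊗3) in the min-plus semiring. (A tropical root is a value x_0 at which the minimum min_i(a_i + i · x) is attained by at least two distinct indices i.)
Roots: {2, 3, 6}

Each tropical root is a break point of the lower envelope of the lines y = a_i + i · x (there are 4 lines, with slopes 0, 1, ..., 3). Only the lines that attain the minimum somewhere contribute to roots; other lines are dominated. Here the surviving (envelope) indices are i = 3, i = 2, i = 1, i = 0.
Intersections between consecutive envelope lines give the roots: for adjacent envelope indices i < j the intersection is x = (a_i − a_j) / (j − i). Reading off the sorted break points: {2, 3, 6}.
Verification: at each break x_0, at least two indices attain the minimum of min_i(a_i + i · x_0).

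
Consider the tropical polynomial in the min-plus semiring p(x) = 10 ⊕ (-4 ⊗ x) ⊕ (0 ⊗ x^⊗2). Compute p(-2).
p(-2) = -6

A tropical monomial a ⊗ x^⊗i evaluates to a + i · x. Evaluating each term at x = -2:
  Term 0 contributes 10 + 0 · -2 = 10
  Term 1 contributes -4 + 1 · -2 = -6
  Term 2 contributes 0 + 2 · -2 = -4
p(-2) = ⊕ of these = min[10, -6, -4] = -6.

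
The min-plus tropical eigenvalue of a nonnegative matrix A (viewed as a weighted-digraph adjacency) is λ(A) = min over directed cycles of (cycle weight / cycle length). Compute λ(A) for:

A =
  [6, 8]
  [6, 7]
λ(A) = 6

Enumerate directed cycles and compute their means (weight / length). Sample:
  cycle 0 → 0: weight = 6, length = 1, mean = 6/1 ≈ 6.000
  cycle 1 → 1: weight = 7, length = 1, mean = 7/1 ≈ 7.000
  cycle 0 → 1 → 0: weight = 14, length = 2, mean = 14/2 ≈ 7.000
  cycle 1 → 0 → 1: weight = 14, length = 2, mean = 14/2 ≈ 7.000
Minimum mean = 6.000, attained e.g. along the cycle 0 → 0 with weight 6 and length 1. So λ(A) = 6/1 = 6.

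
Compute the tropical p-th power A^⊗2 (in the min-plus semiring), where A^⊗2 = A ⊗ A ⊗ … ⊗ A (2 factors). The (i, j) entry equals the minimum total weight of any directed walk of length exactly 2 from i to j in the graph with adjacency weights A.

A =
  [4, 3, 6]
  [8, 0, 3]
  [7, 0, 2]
A^⊗2 =
  [8, 3, 6]
  [8, 0, 3]
  [8, 0, 3]

Each entry (A^⊗2)_ij equals the minimum over all length-2 walks i = v_0 → v_1 → … → v_2 = j of Σ_t A[v_t][v_{t+1}]. For example, for (i, j) = (0, 2) we minimise over 3 possible intermediate vertex sequences; the minimum is 6, attained along the walk 0 → 1 → 2.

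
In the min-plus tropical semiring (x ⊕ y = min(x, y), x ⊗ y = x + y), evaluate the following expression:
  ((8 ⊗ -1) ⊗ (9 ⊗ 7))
((8 ⊗ -1) ⊗ (9 ⊗ 7)) = 23

Expand innermost to outermost. Recall ⊕ takes the minimum of its arguments and ⊗ takes their sum. Working out the expression ((8 ⊗ -1) ⊗ (9 ⊗ 7)) gives 23.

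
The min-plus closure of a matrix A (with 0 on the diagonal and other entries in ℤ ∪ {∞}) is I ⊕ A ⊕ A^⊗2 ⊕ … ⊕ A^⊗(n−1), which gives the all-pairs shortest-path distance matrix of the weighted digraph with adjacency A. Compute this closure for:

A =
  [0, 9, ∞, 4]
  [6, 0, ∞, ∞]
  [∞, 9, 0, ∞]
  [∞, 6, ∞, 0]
Closure =
  [0, 9, ∞, 4]
  [6, 0, ∞, 10]
  [15, 9, 0, 19]
  [12, 6, ∞, 0]

This is the Floyd-Warshall all-pairs shortest-path computation. For each intermediate vertex k = 0, 1, …, 3, update dist[i][j] ← min(dist[i][j], dist[i][k] + dist[k][j]). The final matrix gives, for each (i, j), the minimum total weight of any directed path from i to j (possibly empty when i = j).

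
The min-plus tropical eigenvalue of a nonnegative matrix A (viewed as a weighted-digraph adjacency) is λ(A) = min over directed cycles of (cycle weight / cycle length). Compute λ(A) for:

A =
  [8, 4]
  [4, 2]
λ(A) = 2

Enumerate directed cycles and compute their means (weight / length). Sample:
  cycle 0 → 0: weight = 8, length = 1, mean = 8/1 ≈ 8.000
  cycle 1 → 1: weight = 2, length = 1, mean = 2/1 ≈ 2.000
  cycle 0 → 1 → 0: weight = 8, length = 2, mean = 8/2 ≈ 4.000
  cycle 1 → 0 → 1: weight = 8, length = 2, mean = 8/2 ≈ 4.000
Minimum mean = 2.000, attained e.g. along the cycle 1 → 1 with weight 2 and length 1. So λ(A) = 2/1 = 2.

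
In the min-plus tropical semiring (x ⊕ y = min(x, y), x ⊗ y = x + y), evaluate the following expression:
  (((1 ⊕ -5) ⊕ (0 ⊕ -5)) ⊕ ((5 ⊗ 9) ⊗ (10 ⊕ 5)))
(((1 ⊕ -5) ⊕ (0 ⊕ -5)) ⊕ ((5 ⊗ 9) ⊗ (10 ⊕ 5))) = -5

Expand innermost to outermost. Recall ⊕ takes the minimum of its arguments and ⊗ takes their sum. Working out the expression (((1 ⊕ -5) ⊕ (0 ⊕ -5)) ⊕ ((5 ⊗ 9) ⊗ (10 ⊕ 5))) gives -5.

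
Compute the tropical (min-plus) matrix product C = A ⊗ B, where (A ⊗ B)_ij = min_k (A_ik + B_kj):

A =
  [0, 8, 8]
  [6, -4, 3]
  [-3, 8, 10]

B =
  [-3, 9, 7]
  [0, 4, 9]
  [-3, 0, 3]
A ⊗ B =
  [-3, 8, 7]
  [-4, 0, 5]
  [-6, 6, 4]

Apply the min-plus product entry-by-entry:
  C[0][0] = min over k of (A[0][0] + B[0][0] = 0 + -3 = -3, A[0][1] + B[1][0] = 8 + 0 = 8, A[0][2] + B[2][0] = 8 + -3 = 5) = -3 (attained at k = 0)
  C[0][1] = min over k of (A[0][0] + B[0][1] = 0 + 9 = 9, A[0][1] + B[1][1] = 8 + 4 = 12, A[0][2] + B[2][1] = 8 + 0 = 8) = 8 (attained at k = 2)
  C[0][2] = min over k of (A[0][0] + B[0][2] = 0 + 7 = 7, A[0][1] + B[1][2] = 8 + 9 = 17, A[0][2] + B[2][2] = 8 + 3 = 11) = 7 (attained at k = 0)
  C[1][0] = min over k of (A[1][0] + B[0][0] = 6 + -3 = 3, A[1][1] + B[1][0] = -4 + 0 = -4, A[1][2] + B[2][0] = 3 + -3 = 0) = -4 (attained at k = 1)
  C[1][1] = min over k of (A[1][0] + B[0][1] = 6 + 9 = 15, A[1][1] + B[1][1] = -4 + 4 = 0, A[1][2] + B[2][1] = 3 + 0 = 3) = 0 (attained at k = 1)
  C[1][2] = min over k of (A[1][0] + B[0][2] = 6 + 7 = 13, A[1][1] + B[1][2] = -4 + 9 = 5, A[1][2] + B[2][2] = 3 + 3 = 6) = 5 (attained at k = 1)
  C[2][0] = min over k of (A[2][0] + B[0][0] = -3 + -3 = -6, A[2][1] + B[1][0] = 8 + 0 = 8, A[2][2] + B[2][0] = 10 + -3 = 7) = -6 (attained at k = 0)
  C[2][1] = min over k of (A[2][0] + B[0][1] = -3 + 9 = 6, A[2][1] + B[1][1] = 8 + 4 = 12, A[2][2] + B[2][1] = 10 + 0 = 10) = 6 (attained at k = 0)
  C[2][2] = min over k of (A[2][0] + B[0][2] = -3 + 7 = 4, A[2][1] + B[1][2] = 8 + 9 = 17, A[2][2] + B[2][2] = 10 + 3 = 13) = 4 (attained at k = 0)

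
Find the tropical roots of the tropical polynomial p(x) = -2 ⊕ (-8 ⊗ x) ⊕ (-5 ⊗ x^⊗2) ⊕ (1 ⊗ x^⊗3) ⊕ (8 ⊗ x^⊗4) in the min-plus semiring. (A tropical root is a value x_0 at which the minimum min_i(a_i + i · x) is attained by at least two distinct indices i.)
Roots: {-7, -6, -3, 6}

Each tropical root is a break point of the lower envelope of the lines y = a_i + i · x (there are 5 lines, with slopes 0, 1, ..., 4). Only the lines that attain the minimum somewhere contribute to roots; other lines are dominated. Here the surviving (envelope) indices are i = 4, i = 3, i = 2, i = 1, i = 0.
Intersections between consecutive envelope lines give the roots: for adjacent envelope indices i < j the intersection is x = (a_i − a_j) / (j − i). Reading off the sorted break points: {-7, -6, -3, 6}.
Verification: at each break x_0, at least two indices attain the minimum of min_i(a_i + i · x_0).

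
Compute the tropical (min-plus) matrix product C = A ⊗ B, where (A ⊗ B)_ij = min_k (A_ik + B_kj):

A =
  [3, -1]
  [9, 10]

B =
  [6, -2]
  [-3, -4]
A ⊗ B =
  [-4, -5]
  [7, 6]

Apply the min-plus product entry-by-entry:
  C[0][0] = min over k of (A[0][0] + B[0][0] = 3 + 6 = 9, A[0][1] + B[1][0] = -1 + -3 = -4) = -4 (attained at k = 1)
  C[0][1] = min over k of (A[0][0] + B[0][1] = 3 + -2 = 1, A[0][1] + B[1][1] = -1 + -4 = -5) = -5 (attained at k = 1)
  C[1][0] = min over k of (A[1][0] + B[0][0] = 9 + 6 = 15, A[1][1] + B[1][0] = 10 + -3 = 7) = 7 (attained at k = 1)
  C[1][1] = min over k of (A[1][0] + B[0][1] = 9 + -2 = 7, A[1][1] + B[1][1] = 10 + -4 = 6) = 6 (attained at k = 1)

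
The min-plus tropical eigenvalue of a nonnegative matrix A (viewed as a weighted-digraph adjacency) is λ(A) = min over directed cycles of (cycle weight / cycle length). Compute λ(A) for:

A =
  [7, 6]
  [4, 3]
λ(A) = 3

Enumerate directed cycles and compute their means (weight / length). Sample:
  cycle 0 → 0: weight = 7, length = 1, mean = 7/1 ≈ 7.000
  cycle 1 → 1: weight = 3, length = 1, mean = 3/1 ≈ 3.000
  cycle 0 → 1 → 0: weight = 10, length = 2, mean = 10/2 ≈ 5.000
  cycle 1 → 0 → 1: weight = 10, length = 2, mean = 10/2 ≈ 5.000
Minimum mean = 3.000, attained e.g. along the cycle 1 → 1 with weight 3 and length 1. So λ(A) = 3/1 = 3.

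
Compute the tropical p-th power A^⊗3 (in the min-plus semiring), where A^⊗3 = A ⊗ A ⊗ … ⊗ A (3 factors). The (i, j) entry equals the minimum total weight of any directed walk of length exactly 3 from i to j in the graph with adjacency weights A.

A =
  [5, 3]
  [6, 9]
A^⊗3 =
  [14, 12]
  [15, 14]

Each entry (A^⊗3)_ij equals the minimum over all length-3 walks i = v_0 → v_1 → … → v_3 = j of Σ_t A[v_t][v_{t+1}]. For example, for (i, j) = (0, 1) we minimise over 4 possible intermediate vertex sequences; the minimum is 12, attained along the walk 0 → 1 → 0 → 1.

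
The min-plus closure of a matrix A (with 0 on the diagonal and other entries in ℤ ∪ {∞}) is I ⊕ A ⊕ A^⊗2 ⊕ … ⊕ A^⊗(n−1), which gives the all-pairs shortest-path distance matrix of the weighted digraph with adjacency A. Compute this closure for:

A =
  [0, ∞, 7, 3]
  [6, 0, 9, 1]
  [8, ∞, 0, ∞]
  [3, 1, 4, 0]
Closure =
  [0, 4, 7, 3]
  [4, 0, 5, 1]
  [8, 12, 0, 11]
  [3, 1, 4, 0]

This is the Floyd-Warshall all-pairs shortest-path computation. For each intermediate vertex k = 0, 1, …, 3, update dist[i][j] ← min(dist[i][j], dist[i][k] + dist[k][j]). The final matrix gives, for each (i, j), the minimum total weight of any directed path from i to j (possibly empty when i = j).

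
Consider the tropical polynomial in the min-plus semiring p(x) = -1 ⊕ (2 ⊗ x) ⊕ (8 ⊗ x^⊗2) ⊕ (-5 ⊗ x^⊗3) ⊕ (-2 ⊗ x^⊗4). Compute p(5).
p(5) = -1

A tropical monomial a ⊗ x^⊗i evaluates to a + i · x. Evaluating each term at x = 5:
  Term 0 contributes -1 + 0 · 5 = -1
  Term 1 contributes 2 + 1 · 5 = 7
  Term 2 contributes 8 + 2 · 5 = 18
  Term 3 contributes -5 + 3 · 5 = 10
  Term 4 contributes -2 + 4 · 5 = 18
p(5) = ⊕ of these = min[-1, 7, 18, 10, 18] = -1.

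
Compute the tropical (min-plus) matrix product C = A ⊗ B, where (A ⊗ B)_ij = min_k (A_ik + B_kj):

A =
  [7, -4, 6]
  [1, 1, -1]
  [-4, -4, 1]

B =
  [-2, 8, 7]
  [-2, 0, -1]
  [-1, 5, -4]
A ⊗ B =
  [-6, -4, -5]
  [-2, 1, -5]
  [-6, -4, -5]

Apply the min-plus product entry-by-entry:
  C[0][0] = min over k of (A[0][0] + B[0][0] = 7 + -2 = 5, A[0][1] + B[1][0] = -4 + -2 = -6, A[0][2] + B[2][0] = 6 + -1 = 5) = -6 (attained at k = 1)
  C[0][1] = min over k of (A[0][0] + B[0][1] = 7 + 8 = 15, A[0][1] + B[1][1] = -4 + 0 = -4, A[0][2] + B[2][1] = 6 + 5 = 11) = -4 (attained at k = 1)
  C[0][2] = min over k of (A[0][0] + B[0][2] = 7 + 7 = 14, A[0][1] + B[1][2] = -4 + -1 = -5, A[0][2] + B[2][2] = 6 + -4 = 2) = -5 (attained at k = 1)
  C[1][0] = min over k of (A[1][0] + B[0][0] = 1 + -2 = -1, A[1][1] + B[1][0] = 1 + -2 = -1, A[1][2] + B[2][0] = -1 + -1 = -2) = -2 (attained at k = 2)
  C[1][1] = min over k of (A[1][0] + B[0][1] = 1 + 8 = 9, A[1][1] + B[1][1] = 1 + 0 = 1, A[1][2] + B[2][1] = -1 + 5 = 4) = 1 (attained at k = 1)
  C[1][2] = min over k of (A[1][0] + B[0][2] = 1 + 7 = 8, A[1][1] + B[1][2] = 1 + -1 = 0, A[1][2] + B[2][2] = -1 + -4 = -5) = -5 (attained at k = 2)
  C[2][0] = min over k of (A[2][0] + B[0][0] = -4 + -2 = -6, A[2][1] + B[1][0] = -4 + -2 = -6, A[2][2] + B[2][0] = 1 + -1 = 0) = -6 (attained at k = 0)
  C[2][1] = min over k of (A[2][0] + B[0][1] = -4 + 8 = 4, A[2][1] + B[1][1] = -4 + 0 = -4, A[2][2] + B[2][1] = 1 + 5 = 6) = -4 (attained at k = 1)
  C[2][2] = min over k of (A[2][0] + B[0][2] = -4 + 7 = 3, A[2][1] + B[1][2] = -4 + -1 = -5, A[2][2] + B[2][2] = 1 + -4 = -3) = -5 (attained at k = 1)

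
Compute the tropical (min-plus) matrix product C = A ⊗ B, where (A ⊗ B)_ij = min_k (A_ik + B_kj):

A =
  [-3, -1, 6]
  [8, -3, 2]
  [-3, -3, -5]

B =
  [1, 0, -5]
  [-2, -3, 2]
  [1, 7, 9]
A ⊗ B =
  [-3, -4, -8]
  [-5, -6, -1]
  [-5, -6, -8]

Apply the min-plus product entry-by-entry:
  C[0][0] = min over k of (A[0][0] + B[0][0] = -3 + 1 = -2, A[0][1] + B[1][0] = -1 + -2 = -3, A[0][2] + B[2][0] = 6 + 1 = 7) = -3 (attained at k = 1)
  C[0][1] = min over k of (A[0][0] + B[0][1] = -3 + 0 = -3, A[0][1] + B[1][1] = -1 + -3 = -4, A[0][2] + B[2][1] = 6 + 7 = 13) = -4 (attained at k = 1)
  C[0][2] = min over k of (A[0][0] + B[0][2] = -3 + -5 = -8, A[0][1] + B[1][2] = -1 + 2 = 1, A[0][2] + B[2][2] = 6 + 9 = 15) = -8 (attained at k = 0)
  C[1][0] = min over k of (A[1][0] + B[0][0] = 8 + 1 = 9, A[1][1] + B[1][0] = -3 + -2 = -5, A[1][2] + B[2][0] = 2 + 1 = 3) = -5 (attained at k = 1)
  C[1][1] = min over k of (A[1][0] + B[0][1] = 8 + 0 = 8, A[1][1] + B[1][1] = -3 + -3 = -6, A[1][2] + B[2][1] = 2 + 7 = 9) = -6 (attained at k = 1)
  C[1][2] = min over k of (A[1][0] + B[0][2] = 8 + -5 = 3, A[1][1] + B[1][2] = -3 + 2 = -1, A[1][2] + B[2][2] = 2 + 9 = 11) = -1 (attained at k = 1)
  C[2][0] = min over k of (A[2][0] + B[0][0] = -3 + 1 = -2, A[2][1] + B[1][0] = -3 + -2 = -5, A[2][2] + B[2][0] = -5 + 1 = -4) = -5 (attained at k = 1)
  C[2][1] = min over k of (A[2][0] + B[0][1] = -3 + 0 = -3, A[2][1] + B[1][1] = -3 + -3 = -6, A[2][2] + B[2][1] = -5 + 7 = 2) = -6 (attained at k = 1)
  C[2][2] = min over k of (A[2][0] + B[0][2] = -3 + -5 = -8, A[2][1] + B[1][2] = -3 + 2 = -1, A[2][2] + B[2][2] = -5 + 9 = 4) = -8 (attained at k = 0)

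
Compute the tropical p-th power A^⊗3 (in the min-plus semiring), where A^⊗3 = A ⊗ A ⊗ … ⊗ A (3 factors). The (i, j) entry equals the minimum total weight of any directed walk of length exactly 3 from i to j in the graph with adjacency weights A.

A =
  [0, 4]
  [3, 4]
A^⊗3 =
  [0, 4]
  [3, 7]

Each entry (A^⊗3)_ij equals the minimum over all length-3 walks i = v_0 → v_1 → … → v_3 = j of Σ_t A[v_t][v_{t+1}]. For example, for (i, j) = (0, 1) we minimise over 4 possible intermediate vertex sequences; the minimum is 4, attained along the walk 0 → 0 → 0 → 1.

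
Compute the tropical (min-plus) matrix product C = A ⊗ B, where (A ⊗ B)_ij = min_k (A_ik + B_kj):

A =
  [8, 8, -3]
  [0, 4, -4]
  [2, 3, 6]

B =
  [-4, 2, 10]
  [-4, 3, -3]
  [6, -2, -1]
A ⊗ B =
  [3, -5, -4]
  [-4, -6, -5]
  [-2, 4, 0]

Apply the min-plus product entry-by-entry:
  C[0][0] = min over k of (A[0][0] + B[0][0] = 8 + -4 = 4, A[0][1] + B[1][0] = 8 + -4 = 4, A[0][2] + B[2][0] = -3 + 6 = 3) = 3 (attained at k = 2)
  C[0][1] = min over k of (A[0][0] + B[0][1] = 8 + 2 = 10, A[0][1] + B[1][1] = 8 + 3 = 11, A[0][2] + B[2][1] = -3 + -2 = -5) = -5 (attained at k = 2)
  C[0][2] = min over k of (A[0][0] + B[0][2] = 8 + 10 = 18, A[0][1] + B[1][2] = 8 + -3 = 5, A[0][2] + B[2][2] = -3 + -1 = -4) = -4 (attained at k = 2)
  C[1][0] = min over k of (A[1][0] + B[0][0] = 0 + -4 = -4, A[1][1] + B[1][0] = 4 + -4 = 0, A[1][2] + B[2][0] = -4 + 6 = 2) = -4 (attained at k = 0)
  C[1][1] = min over k of (A[1][0] + B[0][1] = 0 + 2 = 2, A[1][1] + B[1][1] = 4 + 3 = 7, A[1][2] + B[2][1] = -4 + -2 = -6) = -6 (attained at k = 2)
  C[1][2] = min over k of (A[1][0] + B[0][2] = 0 + 10 = 10, A[1][1] + B[1][2] = 4 + -3 = 1, A[1][2] + B[2][2] = -4 + -1 = -5) = -5 (attained at k = 2)
  C[2][0] = min over k of (A[2][0] + B[0][0] = 2 + -4 = -2, A[2][1] + B[1][0] = 3 + -4 = -1, A[2][2] + B[2][0] = 6 + 6 = 12) = -2 (attained at k = 0)
  C[2][1] = min over k of (A[2][0] + B[0][1] = 2 + 2 = 4, A[2][1] + B[1][1] = 3 + 3 = 6, A[2][2] + B[2][1] = 6 + -2 = 4) = 4 (attained at k = 0)
  C[2][2] = min over k of (A[2][0] + B[0][2] = 2 + 10 = 12, A[2][1] + B[1][2] = 3 + -3 = 0, A[2][2] + B[2][2] = 6 + -1 = 5) = 0 (attained at k = 1)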